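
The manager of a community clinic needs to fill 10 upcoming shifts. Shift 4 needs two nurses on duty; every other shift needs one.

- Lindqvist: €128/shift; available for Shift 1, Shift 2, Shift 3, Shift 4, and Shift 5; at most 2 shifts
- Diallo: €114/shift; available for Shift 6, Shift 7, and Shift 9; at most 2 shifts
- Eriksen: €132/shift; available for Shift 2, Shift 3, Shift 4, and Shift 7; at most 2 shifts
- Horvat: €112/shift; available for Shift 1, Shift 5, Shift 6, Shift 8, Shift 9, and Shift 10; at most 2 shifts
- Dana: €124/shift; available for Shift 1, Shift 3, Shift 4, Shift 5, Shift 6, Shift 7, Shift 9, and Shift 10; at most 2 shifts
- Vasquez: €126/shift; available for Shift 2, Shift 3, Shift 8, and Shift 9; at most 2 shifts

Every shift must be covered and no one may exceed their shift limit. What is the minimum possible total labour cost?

€1340

Picking the cheapest available nurse for each shift independently would cost €1288, but that ignores the shift limits.
An optimal schedule: Shift 1→Dana, Shift 2→Vasquez, Shift 3→Eriksen, Shift 4→Dana+Lindqvist, Shift 5→Lindqvist, Shift 6→Diallo, Shift 7→Diallo, Shift 8→Horvat, Shift 9→Vasquez, Shift 10→Horvat.
Total: 124 + 126 + 132 + 124 + 128 + 128 + 114 + 114 + 112 + 126 + 112 = €1340.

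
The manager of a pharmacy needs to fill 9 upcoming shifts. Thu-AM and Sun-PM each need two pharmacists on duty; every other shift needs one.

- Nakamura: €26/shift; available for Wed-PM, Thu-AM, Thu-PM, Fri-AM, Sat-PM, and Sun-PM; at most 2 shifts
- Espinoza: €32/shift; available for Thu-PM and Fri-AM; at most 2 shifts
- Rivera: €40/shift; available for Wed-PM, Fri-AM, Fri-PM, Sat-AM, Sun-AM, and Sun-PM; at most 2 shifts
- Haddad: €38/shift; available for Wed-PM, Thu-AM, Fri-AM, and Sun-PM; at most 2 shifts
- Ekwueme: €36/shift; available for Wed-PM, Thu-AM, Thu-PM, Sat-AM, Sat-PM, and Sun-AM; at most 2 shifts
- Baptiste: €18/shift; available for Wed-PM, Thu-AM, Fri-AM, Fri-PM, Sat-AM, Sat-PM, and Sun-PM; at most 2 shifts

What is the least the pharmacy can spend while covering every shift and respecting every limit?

Picking the cheapest available pharmacist for each shift independently would cost €240, but that ignores the shift limits.
An optimal schedule: Wed-PM→Nakamura, Thu-AM→Ekwueme+Haddad, Thu-PM→Espinoza, Fri-AM→Espinoza, Fri-PM→Baptiste, Sat-AM→Baptiste, Sat-PM→Nakamura, Sun-AM→Ekwueme, Sun-PM→Haddad+Rivera.
Total: 26 + 36 + 38 + 32 + 32 + 18 + 18 + 26 + 36 + 38 + 40 = €340.

€340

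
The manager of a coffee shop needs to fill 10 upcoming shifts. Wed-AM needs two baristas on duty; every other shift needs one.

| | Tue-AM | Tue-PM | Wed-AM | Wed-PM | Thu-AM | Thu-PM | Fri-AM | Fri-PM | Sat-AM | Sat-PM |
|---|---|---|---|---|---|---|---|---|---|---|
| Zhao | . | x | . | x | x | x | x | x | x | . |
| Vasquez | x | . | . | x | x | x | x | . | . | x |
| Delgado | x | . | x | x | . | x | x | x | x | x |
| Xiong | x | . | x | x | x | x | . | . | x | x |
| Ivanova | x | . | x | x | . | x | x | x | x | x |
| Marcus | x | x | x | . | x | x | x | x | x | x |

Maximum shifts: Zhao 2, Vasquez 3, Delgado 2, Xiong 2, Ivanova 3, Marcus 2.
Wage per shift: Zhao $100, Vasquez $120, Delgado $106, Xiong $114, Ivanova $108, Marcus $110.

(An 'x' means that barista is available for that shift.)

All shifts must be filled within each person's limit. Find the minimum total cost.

$1184

Picking the cheapest available barista for each shift independently would cost $1126, but that ignores the shift limits.
An optimal schedule: Tue-AM→Delgado, Tue-PM→Zhao, Wed-AM→Marcus+Xiong, Wed-PM→Ivanova, Thu-AM→Zhao, Thu-PM→Xiong, Fri-AM→Ivanova, Fri-PM→Delgado, Sat-AM→Ivanova, Sat-PM→Marcus.
Total: 106 + 100 + 110 + 114 + 108 + 100 + 114 + 108 + 106 + 108 + 110 = $1184.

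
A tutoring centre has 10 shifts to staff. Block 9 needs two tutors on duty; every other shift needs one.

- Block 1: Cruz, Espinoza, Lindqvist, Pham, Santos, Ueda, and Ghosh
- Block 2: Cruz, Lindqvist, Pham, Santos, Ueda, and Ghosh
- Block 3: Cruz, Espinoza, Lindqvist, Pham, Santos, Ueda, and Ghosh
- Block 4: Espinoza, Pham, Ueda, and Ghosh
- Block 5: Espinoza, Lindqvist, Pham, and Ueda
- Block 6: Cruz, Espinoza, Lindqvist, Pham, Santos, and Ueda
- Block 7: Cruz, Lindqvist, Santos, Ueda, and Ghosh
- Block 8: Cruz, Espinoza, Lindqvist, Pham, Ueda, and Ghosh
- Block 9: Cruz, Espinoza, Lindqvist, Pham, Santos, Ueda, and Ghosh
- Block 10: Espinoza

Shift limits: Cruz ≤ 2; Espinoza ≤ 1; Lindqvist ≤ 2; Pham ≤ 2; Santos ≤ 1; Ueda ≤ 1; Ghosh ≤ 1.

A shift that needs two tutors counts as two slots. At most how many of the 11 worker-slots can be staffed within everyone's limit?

Total capacity across all tutors is 2+1+2+2+1+1+1 = 10, and 11 slots are needed, so at most 10 can be filled.
An assignment achieving 10: Block 1→Santos, Block 2→Cruz, Block 3→Ueda, Block 4→Pham, Block 5→Lindqvist, Block 6→Lindqvist, Block 7→Cruz, Block 8→Pham, Block 9→Ghosh, Block 10→Espinoza.
Loads: Cruz 2/2, Espinoza 1/1, Lindqvist 2/2, Pham 2/2, Santos 1/1, Ueda 1/1, Ghosh 1/1.

10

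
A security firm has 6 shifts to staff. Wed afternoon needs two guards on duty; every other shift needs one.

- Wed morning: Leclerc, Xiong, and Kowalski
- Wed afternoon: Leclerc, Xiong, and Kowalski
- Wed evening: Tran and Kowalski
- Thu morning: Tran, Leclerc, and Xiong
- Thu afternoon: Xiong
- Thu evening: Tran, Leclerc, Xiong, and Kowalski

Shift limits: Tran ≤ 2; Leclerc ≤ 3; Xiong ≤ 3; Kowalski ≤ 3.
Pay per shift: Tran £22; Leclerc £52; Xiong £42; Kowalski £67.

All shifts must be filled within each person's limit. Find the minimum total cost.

Thu afternoon can only be covered by Xiong, so that assignment is forced.
Picking the cheapest available guard for each shift independently would cost £244, but that ignores the shift limits.
An optimal schedule: Wed morning→Xiong, Wed afternoon→Xiong+Leclerc, Wed evening→Tran, Thu morning→Tran, Thu afternoon→Xiong, Thu evening→Leclerc.
Total: 42 + 42 + 52 + 22 + 22 + 42 + 52 = £274.

£274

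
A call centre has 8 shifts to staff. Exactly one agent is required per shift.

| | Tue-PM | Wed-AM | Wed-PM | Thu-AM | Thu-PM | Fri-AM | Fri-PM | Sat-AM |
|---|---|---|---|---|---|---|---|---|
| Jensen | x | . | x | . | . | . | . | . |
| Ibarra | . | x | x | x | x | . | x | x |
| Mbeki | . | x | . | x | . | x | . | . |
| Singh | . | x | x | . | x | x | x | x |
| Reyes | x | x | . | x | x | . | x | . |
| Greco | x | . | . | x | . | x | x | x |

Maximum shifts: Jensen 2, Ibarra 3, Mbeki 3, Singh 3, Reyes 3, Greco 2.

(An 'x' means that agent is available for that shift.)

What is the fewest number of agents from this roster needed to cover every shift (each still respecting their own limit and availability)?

8 slots to fill and no one can take more than 3, so at least ⌈8/3⌉ = 3 agents are needed.
Jensen, Ibarra, and Mbeki alone can cover everything: Tue-PM→Jensen, Wed-AM→Mbeki, Wed-PM→Jensen, Thu-AM→Mbeki, Thu-PM→Ibarra, Fri-AM→Mbeki, Fri-PM→Ibarra, Sat-AM→Ibarra.

3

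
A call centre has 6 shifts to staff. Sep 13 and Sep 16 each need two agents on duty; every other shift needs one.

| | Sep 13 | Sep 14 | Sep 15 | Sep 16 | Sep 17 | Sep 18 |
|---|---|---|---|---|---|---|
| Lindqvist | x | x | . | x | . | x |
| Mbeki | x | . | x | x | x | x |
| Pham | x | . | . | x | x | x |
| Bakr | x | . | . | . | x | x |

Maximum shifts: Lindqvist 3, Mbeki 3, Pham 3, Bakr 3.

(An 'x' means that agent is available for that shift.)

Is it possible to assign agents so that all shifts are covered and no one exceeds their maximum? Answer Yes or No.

Yes

Sep 14 can only be covered by Lindqvist, so that assignment is forced.
Sep 15 can only be covered by Mbeki, so that assignment is forced.
One valid schedule: Sep 13→Pham+Bakr, Sep 14→Lindqvist, Sep 15→Mbeki, Sep 16→Lindqvist+Mbeki, Sep 17→Mbeki, Sep 18→Lindqvist.
Loads: Lindqvist 3/3, Mbeki 3/3, Pham 1/3, Bakr 1/3 — all within limits.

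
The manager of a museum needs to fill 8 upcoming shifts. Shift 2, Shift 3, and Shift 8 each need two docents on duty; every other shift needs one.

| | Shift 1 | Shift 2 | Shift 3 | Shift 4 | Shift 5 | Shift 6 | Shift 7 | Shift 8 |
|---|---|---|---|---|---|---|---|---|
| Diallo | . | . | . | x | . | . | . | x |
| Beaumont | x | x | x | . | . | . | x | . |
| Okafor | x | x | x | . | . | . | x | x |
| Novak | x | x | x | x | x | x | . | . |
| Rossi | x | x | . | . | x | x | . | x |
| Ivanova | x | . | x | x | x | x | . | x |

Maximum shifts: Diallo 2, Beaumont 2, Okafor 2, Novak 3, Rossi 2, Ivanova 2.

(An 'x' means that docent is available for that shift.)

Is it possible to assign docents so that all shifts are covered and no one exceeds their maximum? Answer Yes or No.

Yes

One valid schedule: Shift 1→Beaumont, Shift 2→Okafor+Novak, Shift 3→Okafor+Ivanova, Shift 4→Diallo, Shift 5→Novak, Shift 6→Novak, Shift 7→Beaumont, Shift 8→Diallo+Rossi.
Loads: Diallo 2/2, Beaumont 2/2, Okafor 2/2, Novak 3/3, Rossi 1/2, Ivanova 1/2 — all within limits.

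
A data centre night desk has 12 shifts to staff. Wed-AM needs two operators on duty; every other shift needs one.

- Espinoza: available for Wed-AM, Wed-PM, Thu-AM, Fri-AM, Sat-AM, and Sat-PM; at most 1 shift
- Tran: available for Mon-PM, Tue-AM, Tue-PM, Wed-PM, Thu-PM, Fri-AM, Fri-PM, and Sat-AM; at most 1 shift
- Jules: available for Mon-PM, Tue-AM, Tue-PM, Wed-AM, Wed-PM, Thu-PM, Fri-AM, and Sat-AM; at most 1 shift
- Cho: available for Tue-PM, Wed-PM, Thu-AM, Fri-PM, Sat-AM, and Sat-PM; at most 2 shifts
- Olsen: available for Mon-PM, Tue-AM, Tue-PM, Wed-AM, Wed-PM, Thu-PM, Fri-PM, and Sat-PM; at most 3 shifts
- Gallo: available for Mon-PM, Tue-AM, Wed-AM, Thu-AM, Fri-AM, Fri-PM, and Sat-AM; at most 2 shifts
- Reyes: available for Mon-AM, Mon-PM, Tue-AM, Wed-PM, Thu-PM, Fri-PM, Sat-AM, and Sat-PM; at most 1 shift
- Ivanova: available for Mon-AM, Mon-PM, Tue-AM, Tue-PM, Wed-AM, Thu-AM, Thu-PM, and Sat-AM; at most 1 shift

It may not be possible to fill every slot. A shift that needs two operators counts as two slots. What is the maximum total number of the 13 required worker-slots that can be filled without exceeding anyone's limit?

Total capacity across all operators is 1+1+1+2+3+2+1+1 = 12, and 13 slots are needed, so at most 12 can be filled.
An assignment achieving 12: Mon-AM→Reyes, Mon-PM→Olsen, Tue-AM→Gallo, Tue-PM→Jules, Wed-AM→Olsen+Gallo, Thu-AM→Espinoza, Thu-PM→Olsen, Fri-AM→Tran, Fri-PM→Cho, Sat-AM→Ivanova, Sat-PM→Cho.
Loads: Espinoza 1/1, Tran 1/1, Jules 1/1, Cho 2/2, Olsen 3/3, Gallo 2/2, Reyes 1/1, Ivanova 1/1.

12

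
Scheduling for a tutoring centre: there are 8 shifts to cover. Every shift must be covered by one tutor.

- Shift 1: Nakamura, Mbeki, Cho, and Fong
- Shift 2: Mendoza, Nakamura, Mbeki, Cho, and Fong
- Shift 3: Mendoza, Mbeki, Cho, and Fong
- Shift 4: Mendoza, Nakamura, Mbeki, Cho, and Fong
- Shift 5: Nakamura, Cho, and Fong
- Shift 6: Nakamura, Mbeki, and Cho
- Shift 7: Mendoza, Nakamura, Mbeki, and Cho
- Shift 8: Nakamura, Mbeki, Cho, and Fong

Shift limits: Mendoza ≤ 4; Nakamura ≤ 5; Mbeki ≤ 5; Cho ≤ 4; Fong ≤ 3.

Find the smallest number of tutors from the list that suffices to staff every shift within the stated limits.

8 slots to fill and no one can take more than 5, so at least ⌈8/5⌉ = 2 tutors are needed.
Mendoza and Nakamura alone can cover everything: Shift 1→Nakamura, Shift 2→Mendoza, Shift 3→Mendoza, Shift 4→Mendoza, Shift 5→Nakamura, Shift 6→Nakamura, Shift 7→Mendoza, Shift 8→Nakamura.

2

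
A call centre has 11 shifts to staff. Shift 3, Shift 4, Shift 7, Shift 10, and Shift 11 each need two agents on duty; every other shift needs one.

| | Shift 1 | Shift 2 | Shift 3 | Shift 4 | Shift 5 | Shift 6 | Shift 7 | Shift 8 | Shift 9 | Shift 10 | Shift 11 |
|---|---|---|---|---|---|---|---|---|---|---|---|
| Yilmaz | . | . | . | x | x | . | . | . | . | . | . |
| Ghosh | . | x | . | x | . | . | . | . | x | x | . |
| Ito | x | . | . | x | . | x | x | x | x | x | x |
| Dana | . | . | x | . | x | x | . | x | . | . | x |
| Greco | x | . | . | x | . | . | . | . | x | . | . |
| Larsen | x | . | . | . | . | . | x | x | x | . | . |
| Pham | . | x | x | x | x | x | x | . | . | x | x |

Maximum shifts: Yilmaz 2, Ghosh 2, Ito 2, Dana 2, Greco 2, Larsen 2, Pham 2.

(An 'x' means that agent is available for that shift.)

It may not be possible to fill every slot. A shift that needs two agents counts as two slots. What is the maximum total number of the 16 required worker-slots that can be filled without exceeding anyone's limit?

Total capacity across all agents is 2+2+2+2+2+2+2 = 14, and 16 slots are needed, so at most 14 can be filled.
An assignment achieving 14: Shift 1→Ito, Shift 2→Ghosh, Shift 3→Dana+Pham, Shift 4→Yilmaz+Greco, Shift 5→Yilmaz, Shift 6→Ito, Shift 7→Larsen+Pham, Shift 8→Larsen, Shift 9→Greco, Shift 10→Ghosh, Shift 11→Dana.
Loads: Yilmaz 2/2, Ghosh 2/2, Ito 2/2, Dana 2/2, Greco 2/2, Larsen 2/2, Pham 2/2.

14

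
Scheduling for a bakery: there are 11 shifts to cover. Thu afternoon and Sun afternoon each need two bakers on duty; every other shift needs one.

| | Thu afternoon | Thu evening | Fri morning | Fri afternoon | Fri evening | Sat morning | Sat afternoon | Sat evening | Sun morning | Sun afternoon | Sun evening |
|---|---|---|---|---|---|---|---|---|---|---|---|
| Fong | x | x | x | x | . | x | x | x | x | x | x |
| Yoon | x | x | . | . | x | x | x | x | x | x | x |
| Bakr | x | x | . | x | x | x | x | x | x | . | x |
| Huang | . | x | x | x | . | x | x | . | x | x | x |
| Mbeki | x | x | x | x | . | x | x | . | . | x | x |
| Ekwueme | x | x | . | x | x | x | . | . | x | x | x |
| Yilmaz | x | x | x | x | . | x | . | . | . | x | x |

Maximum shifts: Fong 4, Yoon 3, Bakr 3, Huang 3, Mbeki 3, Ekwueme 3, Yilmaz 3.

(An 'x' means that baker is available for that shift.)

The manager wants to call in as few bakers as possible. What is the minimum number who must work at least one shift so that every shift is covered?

13 slots to fill and no one can take more than 4, so at least ⌈13/4⌉ = 4 bakers are needed.
Fong, Yoon, Bakr, and Huang alone can cover everything: Thu afternoon→Fong+Yoon, Thu evening→Bakr, Fri morning→Fong, Fri afternoon→Fong, Fri evening→Yoon, Sat morning→Bakr, Sat afternoon→Bakr, Sat evening→Fong, Sun morning→Huang, Sun afternoon→Yoon+Huang, Sun evening→Huang.

4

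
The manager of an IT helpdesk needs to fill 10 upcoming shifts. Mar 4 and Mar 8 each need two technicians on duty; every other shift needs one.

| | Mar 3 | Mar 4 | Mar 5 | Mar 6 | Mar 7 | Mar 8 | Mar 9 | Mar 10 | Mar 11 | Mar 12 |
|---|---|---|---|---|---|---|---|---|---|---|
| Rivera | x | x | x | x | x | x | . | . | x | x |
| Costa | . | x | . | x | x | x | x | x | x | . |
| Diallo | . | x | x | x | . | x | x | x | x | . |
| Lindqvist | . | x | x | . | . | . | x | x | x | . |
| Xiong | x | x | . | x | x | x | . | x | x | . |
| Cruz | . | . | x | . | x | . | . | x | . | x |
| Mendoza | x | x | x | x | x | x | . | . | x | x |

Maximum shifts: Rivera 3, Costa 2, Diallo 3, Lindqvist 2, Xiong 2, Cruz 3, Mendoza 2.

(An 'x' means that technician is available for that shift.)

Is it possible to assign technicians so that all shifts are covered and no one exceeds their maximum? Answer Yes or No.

Yes

One valid schedule: Mar 3→Rivera, Mar 4→Lindqvist+Mendoza, Mar 5→Rivera, Mar 6→Costa, Mar 7→Xiong, Mar 8→Diallo+Xiong, Mar 9→Costa, Mar 10→Diallo, Mar 11→Diallo, Mar 12→Rivera.
Loads: Rivera 3/3, Costa 2/2, Diallo 3/3, Lindqvist 1/2, Xiong 2/2, Cruz 0/3, Mendoza 1/2 — all within limits.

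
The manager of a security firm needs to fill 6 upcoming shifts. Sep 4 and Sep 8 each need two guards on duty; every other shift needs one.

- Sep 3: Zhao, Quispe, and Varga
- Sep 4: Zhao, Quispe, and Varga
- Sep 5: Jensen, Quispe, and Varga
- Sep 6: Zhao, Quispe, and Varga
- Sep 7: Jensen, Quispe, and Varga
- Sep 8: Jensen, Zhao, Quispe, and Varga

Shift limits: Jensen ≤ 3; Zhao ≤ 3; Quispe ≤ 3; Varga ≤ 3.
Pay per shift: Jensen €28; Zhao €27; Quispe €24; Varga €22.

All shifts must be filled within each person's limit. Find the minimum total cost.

€192

Picking the cheapest available guard for each shift independently would cost €180, but that ignores the shift limits.
An optimal schedule: Sep 3→Varga, Sep 4→Varga+Quispe, Sep 5→Varga, Sep 6→Zhao, Sep 7→Quispe, Sep 8→Quispe+Zhao.
Total: 22 + 22 + 24 + 22 + 27 + 24 + 24 + 27 = €192.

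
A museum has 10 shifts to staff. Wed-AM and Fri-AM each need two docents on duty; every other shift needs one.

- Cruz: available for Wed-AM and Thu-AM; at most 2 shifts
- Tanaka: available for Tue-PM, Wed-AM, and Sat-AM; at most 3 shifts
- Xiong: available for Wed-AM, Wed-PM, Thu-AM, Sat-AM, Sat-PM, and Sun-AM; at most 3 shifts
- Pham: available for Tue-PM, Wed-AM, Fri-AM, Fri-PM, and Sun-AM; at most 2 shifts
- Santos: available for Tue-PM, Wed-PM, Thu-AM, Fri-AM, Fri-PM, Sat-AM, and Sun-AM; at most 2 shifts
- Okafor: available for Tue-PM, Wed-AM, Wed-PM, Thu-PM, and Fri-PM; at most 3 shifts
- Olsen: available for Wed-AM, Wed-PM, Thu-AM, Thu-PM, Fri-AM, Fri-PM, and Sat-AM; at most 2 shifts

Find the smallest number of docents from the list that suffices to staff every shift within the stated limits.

12 slots to fill and no one can take more than 3, so at least ⌈12/3⌉ = 4 docents are needed.
Any 4 docents together have capacity at most 3+3+3+2 = 11 < 12 slots, so 4 can never suffice.
Cruz, Tanaka, Xiong, Pham, and Olsen alone can cover everything: Tue-PM→Tanaka, Wed-AM→Cruz+Tanaka, Wed-PM→Xiong, Thu-AM→Cruz, Thu-PM→Olsen, Fri-AM→Pham+Olsen, Fri-PM→Pham, Sat-AM→Tanaka, Sat-PM→Xiong, Sun-AM→Xiong.

5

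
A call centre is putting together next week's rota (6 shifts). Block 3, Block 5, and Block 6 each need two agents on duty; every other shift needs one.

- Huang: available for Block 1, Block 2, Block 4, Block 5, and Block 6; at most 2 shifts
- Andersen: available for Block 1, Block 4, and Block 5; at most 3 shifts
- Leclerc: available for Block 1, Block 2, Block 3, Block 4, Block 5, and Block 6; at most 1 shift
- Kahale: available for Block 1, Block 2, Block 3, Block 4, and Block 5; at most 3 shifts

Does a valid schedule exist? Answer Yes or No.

No

Total capacity is 9 and 9 slots are needed, so capacity alone doesn't rule it out.
Shifts {Block 3, Block 6} need 4 worker-slots in total, but the agents available for any of those shifts (Huang, Leclerc, and Kahale) can supply at most 3 among them. So no valid schedule exists.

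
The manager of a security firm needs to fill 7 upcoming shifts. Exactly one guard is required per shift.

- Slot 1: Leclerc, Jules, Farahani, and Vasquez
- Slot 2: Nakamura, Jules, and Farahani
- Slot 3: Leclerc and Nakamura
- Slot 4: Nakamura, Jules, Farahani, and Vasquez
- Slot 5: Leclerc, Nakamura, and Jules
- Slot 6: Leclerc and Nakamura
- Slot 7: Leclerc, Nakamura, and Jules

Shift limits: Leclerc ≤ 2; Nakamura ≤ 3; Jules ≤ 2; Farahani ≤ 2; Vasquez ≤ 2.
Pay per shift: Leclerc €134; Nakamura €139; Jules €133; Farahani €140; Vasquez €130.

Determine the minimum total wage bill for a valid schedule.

€933

Picking the cheapest available guard for each shift independently would cost €927, but that ignores the shift limits.
An optimal schedule: Slot 1→Vasquez, Slot 2→Jules, Slot 3→Leclerc, Slot 4→Vasquez, Slot 5→Jules, Slot 6→Leclerc, Slot 7→Nakamura.
Total: 130 + 133 + 134 + 130 + 133 + 134 + 139 = €933.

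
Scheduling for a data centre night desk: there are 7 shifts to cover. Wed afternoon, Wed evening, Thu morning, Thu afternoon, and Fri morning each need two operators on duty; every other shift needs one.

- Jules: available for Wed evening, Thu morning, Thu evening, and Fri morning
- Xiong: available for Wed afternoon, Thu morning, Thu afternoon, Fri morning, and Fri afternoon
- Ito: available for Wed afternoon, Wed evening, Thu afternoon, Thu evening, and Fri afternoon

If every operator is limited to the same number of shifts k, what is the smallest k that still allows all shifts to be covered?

With 3 operators and 12 worker-slots to fill, someone must work at least ⌈12/3⌉ = 4 shifts, so k ≥ 4.
k = 4 works: Wed afternoon→Xiong+Ito, Wed evening→Jules+Ito, Thu morning→Jules+Xiong, Thu afternoon→Xiong+Ito, Thu evening→Jules, Fri morning→Jules+Xiong, Fri afternoon→Ito.
Loads: Jules 4, Xiong 4, Ito 4 — all ≤ 4.

4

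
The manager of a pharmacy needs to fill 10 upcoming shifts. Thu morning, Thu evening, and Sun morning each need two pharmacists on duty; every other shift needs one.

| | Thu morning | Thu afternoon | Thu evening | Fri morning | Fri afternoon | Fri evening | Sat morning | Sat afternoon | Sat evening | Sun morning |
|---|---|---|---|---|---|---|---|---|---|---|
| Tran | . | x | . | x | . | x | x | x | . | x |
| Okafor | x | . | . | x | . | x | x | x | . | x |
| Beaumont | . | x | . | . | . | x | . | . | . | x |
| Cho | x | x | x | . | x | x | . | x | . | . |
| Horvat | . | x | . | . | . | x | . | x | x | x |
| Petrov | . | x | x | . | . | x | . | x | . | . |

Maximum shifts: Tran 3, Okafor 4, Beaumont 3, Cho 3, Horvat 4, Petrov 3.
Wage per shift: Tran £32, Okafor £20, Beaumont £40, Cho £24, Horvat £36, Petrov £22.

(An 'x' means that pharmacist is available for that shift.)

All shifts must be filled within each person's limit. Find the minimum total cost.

Thu morning can only be covered by Okafor and Cho, so that assignment is forced.
Thu evening can only be covered by Cho and Petrov, so that assignment is forced.
Fri afternoon can only be covered by Cho, so that assignment is forced.
Picking the cheapest available pharmacist for each shift independently would cost £304, but that ignores the shift limits.
An optimal schedule: Thu morning→Okafor+Cho, Thu afternoon→Petrov, Thu evening→Petrov+Cho, Fri morning→Okafor, Fri afternoon→Cho, Fri evening→Tran, Sat morning→Okafor, Sat afternoon→Petrov, Sat evening→Horvat, Sun morning→Okafor+Tran.
Total: 20 + 24 + 22 + 22 + 24 + 20 + 24 + 32 + 20 + 22 + 36 + 20 + 32 = £318.

£318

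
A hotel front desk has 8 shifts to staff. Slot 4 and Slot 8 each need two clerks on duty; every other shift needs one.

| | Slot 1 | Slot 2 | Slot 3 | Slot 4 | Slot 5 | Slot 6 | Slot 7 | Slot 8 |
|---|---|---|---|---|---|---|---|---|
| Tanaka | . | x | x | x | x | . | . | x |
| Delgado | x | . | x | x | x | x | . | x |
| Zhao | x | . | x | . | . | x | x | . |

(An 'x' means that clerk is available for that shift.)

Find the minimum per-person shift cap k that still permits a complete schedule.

With 3 clerks and 10 worker-slots to fill, someone must work at least ⌈10/3⌉ = 4 shifts, so k ≥ 4.
k = 4 works: Slot 1→Delgado, Slot 2→Tanaka, Slot 3→Zhao, Slot 4→Tanaka+Delgado, Slot 5→Tanaka, Slot 6→Delgado, Slot 7→Zhao, Slot 8→Tanaka+Delgado.
Loads: Tanaka 4, Delgado 4, Zhao 2 — all ≤ 4.

4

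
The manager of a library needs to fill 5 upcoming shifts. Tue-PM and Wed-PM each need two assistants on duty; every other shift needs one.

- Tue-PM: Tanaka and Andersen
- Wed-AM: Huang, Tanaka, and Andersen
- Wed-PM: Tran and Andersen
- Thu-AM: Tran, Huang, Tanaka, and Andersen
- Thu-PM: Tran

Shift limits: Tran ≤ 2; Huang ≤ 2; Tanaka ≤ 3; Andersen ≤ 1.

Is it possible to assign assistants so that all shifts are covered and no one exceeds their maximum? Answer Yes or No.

No

Total capacity is 8 and 7 slots are needed, so capacity alone doesn't rule it out.
Shifts {Tue-PM, Wed-PM} need 4 worker-slots in total, but the assistants available for any of those shifts (Tran, Tanaka, and Andersen) can supply at most 3 among them. So no valid schedule exists.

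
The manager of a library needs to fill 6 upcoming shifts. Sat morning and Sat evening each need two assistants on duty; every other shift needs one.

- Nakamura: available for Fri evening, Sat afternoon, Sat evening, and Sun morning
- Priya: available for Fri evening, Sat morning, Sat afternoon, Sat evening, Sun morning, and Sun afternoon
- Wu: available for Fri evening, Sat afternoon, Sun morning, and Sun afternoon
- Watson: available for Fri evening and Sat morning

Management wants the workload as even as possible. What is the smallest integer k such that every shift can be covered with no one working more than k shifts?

2

With 4 assistants and 8 worker-slots to fill, someone must work at least ⌈8/4⌉ = 2 shifts, so k ≥ 2.
k = 2 works: Fri evening→Watson, Sat morning→Priya+Watson, Sat afternoon→Nakamura, Sat evening→Nakamura+Priya, Sun morning→Wu, Sun afternoon→Wu.
Loads: Nakamura 2, Priya 2, Wu 2, Watson 2 — all ≤ 2.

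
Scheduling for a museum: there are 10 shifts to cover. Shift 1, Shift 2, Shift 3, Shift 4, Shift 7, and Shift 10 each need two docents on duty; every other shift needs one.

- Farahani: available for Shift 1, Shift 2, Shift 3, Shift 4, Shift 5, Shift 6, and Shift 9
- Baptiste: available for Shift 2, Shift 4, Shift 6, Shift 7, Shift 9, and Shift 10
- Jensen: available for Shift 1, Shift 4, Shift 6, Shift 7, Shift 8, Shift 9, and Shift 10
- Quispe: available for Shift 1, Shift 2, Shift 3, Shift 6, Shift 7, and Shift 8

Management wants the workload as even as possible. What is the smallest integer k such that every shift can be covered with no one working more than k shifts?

With 4 docents and 16 worker-slots to fill, someone must work at least ⌈16/4⌉ = 4 shifts, so k ≥ 4.
k = 4 works: Shift 1→Farahani+Jensen, Shift 2→Farahani+Quispe, Shift 3→Farahani+Quispe, Shift 4→Baptiste+Jensen, Shift 5→Farahani, Shift 6→Quispe, Shift 7→Baptiste+Quispe, Shift 8→Jensen, Shift 9→Baptiste, Shift 10→Baptiste+Jensen.
Loads: Farahani 4, Baptiste 4, Jensen 4, Quispe 4 — all ≤ 4.

4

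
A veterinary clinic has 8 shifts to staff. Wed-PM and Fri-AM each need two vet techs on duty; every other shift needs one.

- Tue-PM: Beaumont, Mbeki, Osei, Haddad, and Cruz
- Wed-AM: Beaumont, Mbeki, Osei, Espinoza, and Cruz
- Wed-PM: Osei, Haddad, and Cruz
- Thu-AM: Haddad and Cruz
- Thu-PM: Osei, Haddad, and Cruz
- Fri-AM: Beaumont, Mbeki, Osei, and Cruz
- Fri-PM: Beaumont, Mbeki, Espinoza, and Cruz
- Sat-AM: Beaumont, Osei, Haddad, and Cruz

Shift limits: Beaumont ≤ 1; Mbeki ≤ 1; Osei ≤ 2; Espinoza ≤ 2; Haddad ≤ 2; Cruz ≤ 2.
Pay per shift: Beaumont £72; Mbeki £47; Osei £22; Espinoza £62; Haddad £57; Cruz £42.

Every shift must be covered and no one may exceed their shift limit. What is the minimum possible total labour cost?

£485

Picking the cheapest available vet tech for each shift independently would cost £300, but that ignores the shift limits.
An optimal schedule: Tue-PM→Cruz, Wed-AM→Espinoza, Wed-PM→Osei+Haddad, Thu-AM→Haddad, Thu-PM→Osei, Fri-AM→Mbeki+Cruz, Fri-PM→Espinoza, Sat-AM→Beaumont.
Total: 42 + 62 + 22 + 57 + 57 + 22 + 47 + 42 + 62 + 72 = £485.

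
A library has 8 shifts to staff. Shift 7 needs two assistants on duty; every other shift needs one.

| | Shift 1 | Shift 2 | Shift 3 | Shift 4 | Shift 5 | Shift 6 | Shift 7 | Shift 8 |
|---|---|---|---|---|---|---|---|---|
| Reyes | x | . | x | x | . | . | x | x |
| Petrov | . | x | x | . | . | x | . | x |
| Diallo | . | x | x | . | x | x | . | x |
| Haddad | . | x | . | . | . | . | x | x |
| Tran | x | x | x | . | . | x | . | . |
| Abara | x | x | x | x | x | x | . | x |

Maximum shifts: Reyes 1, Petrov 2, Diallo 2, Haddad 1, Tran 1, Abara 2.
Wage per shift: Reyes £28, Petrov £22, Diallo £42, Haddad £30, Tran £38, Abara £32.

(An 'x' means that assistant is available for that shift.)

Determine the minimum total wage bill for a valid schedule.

£288

Shift 7 can only be covered by Reyes and Haddad, so that assignment is forced.
Picking the cheapest available assistant for each shift independently would cost £234, but that ignores the shift limits.
An optimal schedule: Shift 1→Tran, Shift 2→Petrov, Shift 3→Diallo, Shift 4→Abara, Shift 5→Diallo, Shift 6→Petrov, Shift 7→Reyes+Haddad, Shift 8→Abara.
Total: 38 + 22 + 42 + 32 + 42 + 22 + 28 + 30 + 32 = £288.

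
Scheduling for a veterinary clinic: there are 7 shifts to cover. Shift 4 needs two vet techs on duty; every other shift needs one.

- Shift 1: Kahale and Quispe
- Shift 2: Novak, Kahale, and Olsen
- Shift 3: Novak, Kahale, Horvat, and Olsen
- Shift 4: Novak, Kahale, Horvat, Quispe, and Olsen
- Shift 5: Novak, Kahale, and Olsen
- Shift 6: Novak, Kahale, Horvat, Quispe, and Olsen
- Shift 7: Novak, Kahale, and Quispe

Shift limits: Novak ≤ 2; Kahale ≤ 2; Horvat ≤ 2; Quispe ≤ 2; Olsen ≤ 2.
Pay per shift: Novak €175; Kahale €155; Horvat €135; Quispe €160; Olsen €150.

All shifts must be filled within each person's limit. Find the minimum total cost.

€1200

Picking the cheapest available vet tech for each shift independently would cost €1165, but that ignores the shift limits.
An optimal schedule: Shift 1→Kahale, Shift 2→Olsen, Shift 3→Horvat, Shift 4→Horvat+Quispe, Shift 5→Olsen, Shift 6→Quispe, Shift 7→Kahale.
Total: 155 + 150 + 135 + 135 + 160 + 150 + 160 + 155 = €1200.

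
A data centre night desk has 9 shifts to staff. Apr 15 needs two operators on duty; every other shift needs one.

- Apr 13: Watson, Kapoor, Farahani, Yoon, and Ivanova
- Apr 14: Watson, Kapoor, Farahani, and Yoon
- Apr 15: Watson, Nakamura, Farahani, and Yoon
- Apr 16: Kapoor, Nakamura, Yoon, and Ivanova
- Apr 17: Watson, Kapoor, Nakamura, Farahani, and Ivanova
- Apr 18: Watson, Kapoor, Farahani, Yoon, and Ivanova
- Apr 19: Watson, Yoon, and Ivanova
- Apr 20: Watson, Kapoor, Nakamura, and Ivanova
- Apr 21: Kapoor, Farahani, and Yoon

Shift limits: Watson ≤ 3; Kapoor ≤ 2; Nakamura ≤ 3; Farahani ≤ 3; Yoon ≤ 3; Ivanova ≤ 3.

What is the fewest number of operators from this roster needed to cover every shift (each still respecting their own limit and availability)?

4

10 slots to fill and no one can take more than 3, so at least ⌈10/3⌉ = 4 operators are needed.
Watson, Kapoor, Nakamura, and Farahani alone can cover everything: Apr 13→Watson, Apr 14→Watson, Apr 15→Nakamura+Farahani, Apr 16→Kapoor, Apr 17→Nakamura, Apr 18→Farahani, Apr 19→Watson, Apr 20→Nakamura, Apr 21→Kapoor.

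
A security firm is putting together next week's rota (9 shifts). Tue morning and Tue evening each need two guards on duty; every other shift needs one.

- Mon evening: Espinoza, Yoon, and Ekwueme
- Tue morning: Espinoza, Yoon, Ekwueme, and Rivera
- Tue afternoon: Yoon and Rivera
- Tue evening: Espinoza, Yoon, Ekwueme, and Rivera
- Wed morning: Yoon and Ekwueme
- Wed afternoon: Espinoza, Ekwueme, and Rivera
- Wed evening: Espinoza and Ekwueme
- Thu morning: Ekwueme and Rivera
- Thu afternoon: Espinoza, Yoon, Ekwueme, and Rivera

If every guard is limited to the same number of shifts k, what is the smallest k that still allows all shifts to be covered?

3

With 4 guards and 11 worker-slots to fill, someone must work at least ⌈11/4⌉ = 3 shifts, so k ≥ 3.
k = 3 works: Mon evening→Espinoza, Tue morning→Ekwueme+Rivera, Tue afternoon→Yoon, Tue evening→Ekwueme+Rivera, Wed morning→Yoon, Wed afternoon→Espinoza, Wed evening→Espinoza, Thu morning→Ekwueme, Thu afternoon→Yoon.
Loads: Espinoza 3, Yoon 3, Ekwueme 3, Rivera 2 — all ≤ 3.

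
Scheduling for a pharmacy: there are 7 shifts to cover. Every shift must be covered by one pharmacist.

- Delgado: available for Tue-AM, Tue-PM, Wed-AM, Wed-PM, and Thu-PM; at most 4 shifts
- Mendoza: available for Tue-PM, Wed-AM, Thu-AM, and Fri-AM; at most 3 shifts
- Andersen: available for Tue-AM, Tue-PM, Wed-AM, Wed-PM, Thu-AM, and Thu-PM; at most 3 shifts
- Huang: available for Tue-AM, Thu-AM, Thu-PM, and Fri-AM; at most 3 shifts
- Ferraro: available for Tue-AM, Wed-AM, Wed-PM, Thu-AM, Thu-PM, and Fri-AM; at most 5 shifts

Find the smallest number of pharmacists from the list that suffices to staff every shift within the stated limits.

7 slots to fill and no one can take more than 5, so at least ⌈7/5⌉ = 2 pharmacists are needed.
Delgado and Mendoza alone can cover everything: Tue-AM→Delgado, Tue-PM→Delgado, Wed-AM→Mendoza, Wed-PM→Delgado, Thu-AM→Mendoza, Thu-PM→Delgado, Fri-AM→Mendoza.

2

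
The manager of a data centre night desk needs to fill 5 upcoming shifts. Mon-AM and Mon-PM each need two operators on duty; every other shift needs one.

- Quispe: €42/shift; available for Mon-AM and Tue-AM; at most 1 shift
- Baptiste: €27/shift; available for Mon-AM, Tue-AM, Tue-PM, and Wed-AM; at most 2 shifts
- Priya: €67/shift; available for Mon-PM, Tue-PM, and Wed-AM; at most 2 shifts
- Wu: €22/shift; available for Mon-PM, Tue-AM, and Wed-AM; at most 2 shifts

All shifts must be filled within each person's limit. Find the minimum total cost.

Mon-AM can only be covered by Quispe and Baptiste, so that assignment is forced.
Mon-PM can only be covered by Priya and Wu, so that assignment is forced.
Picking the cheapest available operator for each shift independently would cost €229, but that ignores the shift limits.
An optimal schedule: Mon-AM→Quispe+Baptiste, Mon-PM→Priya+Wu, Tue-AM→Wu, Tue-PM→Baptiste, Wed-AM→Priya.
Total: 42 + 27 + 67 + 22 + 22 + 27 + 67 = €274.

€274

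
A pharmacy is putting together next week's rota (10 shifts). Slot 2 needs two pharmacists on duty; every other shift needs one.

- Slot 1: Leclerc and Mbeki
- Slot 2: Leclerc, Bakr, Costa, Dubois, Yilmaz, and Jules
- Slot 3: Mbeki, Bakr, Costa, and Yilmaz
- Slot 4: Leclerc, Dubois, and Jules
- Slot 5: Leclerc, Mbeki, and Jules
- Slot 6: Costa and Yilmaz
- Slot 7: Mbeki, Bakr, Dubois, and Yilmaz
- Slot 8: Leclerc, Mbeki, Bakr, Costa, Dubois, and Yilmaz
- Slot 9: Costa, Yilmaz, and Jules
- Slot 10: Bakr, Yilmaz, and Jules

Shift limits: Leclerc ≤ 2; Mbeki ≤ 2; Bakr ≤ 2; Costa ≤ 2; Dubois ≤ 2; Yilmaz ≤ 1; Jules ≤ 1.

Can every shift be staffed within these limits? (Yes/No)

One valid schedule: Slot 1→Leclerc, Slot 2→Dubois+Yilmaz, Slot 3→Mbeki, Slot 4→Leclerc, Slot 5→Mbeki, Slot 6→Costa, Slot 7→Bakr, Slot 8→Dubois, Slot 9→Costa, Slot 10→Bakr.
Loads: Leclerc 2/2, Mbeki 2/2, Bakr 2/2, Costa 2/2, Dubois 2/2, Yilmaz 1/1, Jules 0/1 — all within limits.

Yes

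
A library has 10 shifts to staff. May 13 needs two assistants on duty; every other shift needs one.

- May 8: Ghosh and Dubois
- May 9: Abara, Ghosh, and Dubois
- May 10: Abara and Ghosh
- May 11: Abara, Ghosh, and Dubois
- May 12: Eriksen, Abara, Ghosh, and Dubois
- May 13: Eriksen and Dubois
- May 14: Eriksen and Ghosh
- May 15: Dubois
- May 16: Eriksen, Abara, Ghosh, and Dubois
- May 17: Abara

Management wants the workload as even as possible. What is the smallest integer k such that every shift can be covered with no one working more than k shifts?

With 4 assistants and 11 worker-slots to fill, someone must work at least ⌈11/4⌉ = 3 shifts, so k ≥ 3.
k = 3 works: May 8→Ghosh, May 9→Abara, May 10→Abara, May 11→Ghosh, May 12→Eriksen, May 13→Eriksen+Dubois, May 14→Eriksen, May 15→Dubois, May 16→Ghosh, May 17→Abara.
Loads: Eriksen 3, Abara 3, Ghosh 3, Dubois 2 — all ≤ 3.

3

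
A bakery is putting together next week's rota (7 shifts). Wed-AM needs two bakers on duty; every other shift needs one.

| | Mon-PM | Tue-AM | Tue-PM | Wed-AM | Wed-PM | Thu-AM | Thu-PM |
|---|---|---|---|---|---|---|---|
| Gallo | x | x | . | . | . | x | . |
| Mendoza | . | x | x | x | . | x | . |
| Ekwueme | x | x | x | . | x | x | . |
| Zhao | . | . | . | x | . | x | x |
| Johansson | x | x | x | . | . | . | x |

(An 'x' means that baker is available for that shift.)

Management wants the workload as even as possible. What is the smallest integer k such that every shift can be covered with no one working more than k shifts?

2

With 5 bakers and 8 worker-slots to fill, someone must work at least ⌈8/5⌉ = 2 shifts, so k ≥ 2.
k = 2 works: Mon-PM→Gallo, Tue-AM→Gallo, Tue-PM→Mendoza, Wed-AM→Mendoza+Zhao, Wed-PM→Ekwueme, Thu-AM→Ekwueme, Thu-PM→Zhao.
Loads: Gallo 2, Mendoza 2, Ekwueme 2, Zhao 2, Johansson 0 — all ≤ 2.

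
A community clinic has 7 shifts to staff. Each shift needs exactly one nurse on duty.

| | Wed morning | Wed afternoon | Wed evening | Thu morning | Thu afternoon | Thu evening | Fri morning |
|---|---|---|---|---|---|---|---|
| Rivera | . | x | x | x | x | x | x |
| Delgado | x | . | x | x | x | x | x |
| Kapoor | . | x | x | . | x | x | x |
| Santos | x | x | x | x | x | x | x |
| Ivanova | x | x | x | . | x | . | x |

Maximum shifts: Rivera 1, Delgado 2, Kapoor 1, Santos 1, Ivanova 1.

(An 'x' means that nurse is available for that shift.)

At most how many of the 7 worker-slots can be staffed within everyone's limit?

6

Total capacity across all nurses is 1+2+1+1+1 = 6, and 7 slots are needed, so at most 6 can be filled.
An assignment achieving 6: Wed morning→Delgado, Wed afternoon→Kapoor, Wed evening→Santos, Thu morning→Rivera, Thu afternoon→Ivanova, Thu evening→Delgado.
Loads: Rivera 1/1, Delgado 2/2, Kapoor 1/1, Santos 1/1, Ivanova 1/1.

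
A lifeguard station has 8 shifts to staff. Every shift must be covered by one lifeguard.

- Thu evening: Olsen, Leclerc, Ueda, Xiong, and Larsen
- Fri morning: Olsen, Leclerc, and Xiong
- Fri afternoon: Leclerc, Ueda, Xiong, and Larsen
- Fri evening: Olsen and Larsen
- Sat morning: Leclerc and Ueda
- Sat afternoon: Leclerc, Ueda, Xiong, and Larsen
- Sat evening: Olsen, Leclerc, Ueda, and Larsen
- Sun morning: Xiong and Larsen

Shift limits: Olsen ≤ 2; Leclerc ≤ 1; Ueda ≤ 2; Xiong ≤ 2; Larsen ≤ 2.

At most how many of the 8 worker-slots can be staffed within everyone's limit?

8

Total capacity across all lifeguards is 2+1+2+2+2 = 9, and 8 slots are needed, so at most 8 can be filled.
An assignment achieving 8: Thu evening→Xiong, Fri morning→Olsen, Fri afternoon→Ueda, Fri evening→Olsen, Sat morning→Leclerc, Sat afternoon→Ueda, Sat evening→Larsen, Sun morning→Xiong.
Loads: Olsen 2/2, Leclerc 1/1, Ueda 2/2, Xiong 2/2, Larsen 1/2.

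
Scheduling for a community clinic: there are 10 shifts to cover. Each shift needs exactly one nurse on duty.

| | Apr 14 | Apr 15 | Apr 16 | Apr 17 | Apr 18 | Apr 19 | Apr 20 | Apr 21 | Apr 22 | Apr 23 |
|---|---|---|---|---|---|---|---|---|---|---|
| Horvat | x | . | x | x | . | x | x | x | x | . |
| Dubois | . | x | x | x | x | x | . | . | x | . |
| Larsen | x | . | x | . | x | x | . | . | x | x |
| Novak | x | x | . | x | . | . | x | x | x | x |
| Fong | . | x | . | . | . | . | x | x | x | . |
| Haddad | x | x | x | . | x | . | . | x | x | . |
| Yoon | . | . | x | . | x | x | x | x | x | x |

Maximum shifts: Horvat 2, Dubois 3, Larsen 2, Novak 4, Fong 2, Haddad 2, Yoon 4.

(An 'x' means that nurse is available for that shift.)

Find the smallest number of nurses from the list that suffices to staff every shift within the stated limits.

10 slots to fill and no one can take more than 4, so at least ⌈10/4⌉ = 3 nurses are needed.
Horvat, Novak, and Yoon alone can cover everything: Apr 14→Horvat, Apr 15→Novak, Apr 16→Horvat, Apr 17→Novak, Apr 18→Yoon, Apr 19→Yoon, Apr 20→Novak, Apr 21→Yoon, Apr 22→Yoon, Apr 23→Novak.

3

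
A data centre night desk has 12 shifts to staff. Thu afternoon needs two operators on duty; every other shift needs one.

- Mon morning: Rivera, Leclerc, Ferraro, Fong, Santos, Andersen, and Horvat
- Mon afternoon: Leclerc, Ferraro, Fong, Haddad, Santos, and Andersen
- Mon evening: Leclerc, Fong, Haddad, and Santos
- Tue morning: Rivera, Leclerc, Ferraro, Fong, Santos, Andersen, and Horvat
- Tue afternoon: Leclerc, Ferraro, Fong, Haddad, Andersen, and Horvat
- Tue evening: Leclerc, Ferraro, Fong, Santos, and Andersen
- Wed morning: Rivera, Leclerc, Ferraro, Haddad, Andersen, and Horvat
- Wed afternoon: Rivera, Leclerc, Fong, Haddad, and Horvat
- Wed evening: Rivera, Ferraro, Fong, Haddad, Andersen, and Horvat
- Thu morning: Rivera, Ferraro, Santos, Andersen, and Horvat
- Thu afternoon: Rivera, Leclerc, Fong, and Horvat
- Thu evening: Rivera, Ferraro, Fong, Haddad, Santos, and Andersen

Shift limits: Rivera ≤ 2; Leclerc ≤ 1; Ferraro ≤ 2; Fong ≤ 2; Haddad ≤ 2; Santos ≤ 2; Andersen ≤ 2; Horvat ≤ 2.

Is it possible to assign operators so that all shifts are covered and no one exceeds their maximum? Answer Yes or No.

Yes

One valid schedule: Mon morning→Santos, Mon afternoon→Ferraro, Mon evening→Leclerc, Tue morning→Andersen, Tue afternoon→Fong, Tue evening→Ferraro, Wed morning→Haddad, Wed afternoon→Rivera, Wed evening→Haddad, Thu morning→Rivera, Thu afternoon→Fong+Horvat, Thu evening→Santos.
Loads: Rivera 2/2, Leclerc 1/1, Ferraro 2/2, Fong 2/2, Haddad 2/2, Santos 2/2, Andersen 1/2, Horvat 1/2 — all within limits.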